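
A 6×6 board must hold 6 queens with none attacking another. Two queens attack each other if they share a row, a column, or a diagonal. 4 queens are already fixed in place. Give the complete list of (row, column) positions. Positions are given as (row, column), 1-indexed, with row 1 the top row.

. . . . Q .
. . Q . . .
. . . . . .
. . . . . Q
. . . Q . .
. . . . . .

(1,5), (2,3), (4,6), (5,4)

Row 3: attacked by (1,5)→{3,5}; (2,3)→{2,3,4}; (4,6)→{5,6}; (5,4)→{2,4,6}. Safe: 1. Place at column 1.
Row 6: attacked by (1,5)→{5}; (2,3)→{3}; (3,1)→{1,4}; (4,6)→{4,6}; (5,4)→{3,4,5}. Safe: 2. Place at column 2.
Columns [5, 3, 1, 6, 4, 2], r−c [-4, -1, 2, -2, 1, 4], r+c [6, 5, 4, 10, 9, 8] are all distinct, so no two queens attack.

(1,5) (2,3) (3,1) (4,6) (5,4) (6,2)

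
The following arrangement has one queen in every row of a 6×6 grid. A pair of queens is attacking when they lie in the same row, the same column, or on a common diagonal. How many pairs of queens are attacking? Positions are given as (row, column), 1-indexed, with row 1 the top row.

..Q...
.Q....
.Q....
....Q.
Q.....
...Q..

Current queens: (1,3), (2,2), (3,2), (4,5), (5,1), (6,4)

2

Same column: (2,2)–(3,2) (column 2).
Same diagonal: (1,3)–(2,2) (|1−2| = |3−2| = 1).
Total attacking pairs: 2.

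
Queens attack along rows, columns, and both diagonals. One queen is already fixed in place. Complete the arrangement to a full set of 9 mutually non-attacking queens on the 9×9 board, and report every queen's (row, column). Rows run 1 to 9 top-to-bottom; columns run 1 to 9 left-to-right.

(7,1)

Row 1: attacked by (7,1)→{1,7}. Safe: 2, 3, 4, 5, 6, 8, 9. Place at column 2.
Row 2: attacked by (1,2)→{1,2,3}; (7,1)→{1,6}. Safe: 4, 5, 7, 8, 9. Place at column 9.
Row 3: attacked by (1,2)→{2,4}; (2,9)→{8,9}; (7,1)→{1,5}. Safe: 3, 6, 7. Place at column 6.
Row 4: attacked by (1,2)→{2,5}; (2,9)→{7,9}; (3,6)→{5,6,7}; (7,1)→{1,4}. Safe: 3, 8. Place at column 3.
Row 5: attacked by (1,2)→{2,6}; (2,9)→{6,9}; (3,6)→{4,6,8}; (4,3)→{2,3,4}; (7,1)→{1,3}. Safe: 5, 7. Place at column 7.
Row 6: attacked by (1,2)→{2,7}; (2,9)→{5,9}; (3,6)→{3,6,9}; (4,3)→{1,3,5}; (5,7)→{6,7,8}; (7,1)→{1,2}. Safe: 4. Place at column 4.
Row 8: attacked by (1,2)→{2,9}; (2,9)→{3,9}; (3,6)→{1,6}; (4,3)→{3,7}; (5,7)→{4,7}; (6,4)→{2,4,6}; (7,1)→{1,2}. Safe: 5, 8. Place at column 8.
Row 9: attacked by (1,2)→{2}; (2,9)→{2,9}; (3,6)→{6}; (4,3)→{3,8}; (5,7)→{3,7}; (6,4)→{1,4,7}; (7,1)→{1,3}; (8,8)→{7,8,9}. Safe: 5. Place at column 5.
Columns [2, 9, 6, 3, 7, 4, 1, 8, 5], r−c [-1, -7, -3, 1, -2, 2, 6, 0, 4], r+c [3, 11, 9, 7, 12, 10, 8, 16, 14] are all distinct, so no two queens attack.

(1,2) (2,9) (3,6) (4,3) (5,7) (6,4) (7,1) (8,8) (9,5)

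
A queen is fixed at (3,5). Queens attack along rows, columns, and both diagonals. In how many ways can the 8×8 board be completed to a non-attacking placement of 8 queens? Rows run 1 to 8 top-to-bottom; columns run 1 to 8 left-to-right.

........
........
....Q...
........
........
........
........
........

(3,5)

12

Branch on row 1: col 1 → 1; col 2 → 1; col 4 → 6; col 6 → 3; col 8 → 1.
Sum: 1 + 1 + 6 + 3 + 1 = 12.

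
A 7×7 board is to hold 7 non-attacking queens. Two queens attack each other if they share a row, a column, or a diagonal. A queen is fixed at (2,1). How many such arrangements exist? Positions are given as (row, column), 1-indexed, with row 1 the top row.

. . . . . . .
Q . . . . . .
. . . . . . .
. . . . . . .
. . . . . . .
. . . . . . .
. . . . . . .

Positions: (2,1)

7

Branch on row 1: col 3 → 2; col 4 → 2; col 5 → 2; col 6 → 1; col 7 → 0.
Sum: 2 + 2 + 2 + 1 + 0 = 7.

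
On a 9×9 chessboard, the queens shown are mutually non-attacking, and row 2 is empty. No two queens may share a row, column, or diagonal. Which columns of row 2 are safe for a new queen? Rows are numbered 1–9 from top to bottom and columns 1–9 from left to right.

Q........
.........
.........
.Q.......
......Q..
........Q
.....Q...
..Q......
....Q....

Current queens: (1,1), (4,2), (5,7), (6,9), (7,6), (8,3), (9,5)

columns 8

(1,1) attacks row 2 at column 1 and diagonals 2.
(4,2) attacks row 2 at column 2 and diagonals 4.
(5,7) attacks row 2 at column 7 and diagonals 4.
(6,9) attacks row 2 at column 9 and diagonals 5.
(7,6) attacks row 2 at column 6 and diagonals 1.
(8,3) attacks row 2 at column 3 and diagonals 9.
(9,5) attacks row 2 at column 5.
Attacked columns: {1, 2, 3, 4, 5, 6, 7, 9}. Safe: {8}.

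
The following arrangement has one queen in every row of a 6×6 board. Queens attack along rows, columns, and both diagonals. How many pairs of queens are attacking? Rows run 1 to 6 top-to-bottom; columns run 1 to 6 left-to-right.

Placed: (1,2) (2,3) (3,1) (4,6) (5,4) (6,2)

2

Same column: (1,2)–(6,2) (column 2).
Same diagonal: (1,2)–(2,3) (|1−2| = |2−3| = 1).
Total attacking pairs: 2.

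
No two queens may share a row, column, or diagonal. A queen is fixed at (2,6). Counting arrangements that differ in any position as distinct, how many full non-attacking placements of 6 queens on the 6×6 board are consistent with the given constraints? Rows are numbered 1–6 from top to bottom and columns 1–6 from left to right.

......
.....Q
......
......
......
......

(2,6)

Branch on row 1: col 1 → 0; col 2 → 0; col 3 → 1; col 4 → 0.
Sum: 0 + 0 + 1 + 0 = 1.

1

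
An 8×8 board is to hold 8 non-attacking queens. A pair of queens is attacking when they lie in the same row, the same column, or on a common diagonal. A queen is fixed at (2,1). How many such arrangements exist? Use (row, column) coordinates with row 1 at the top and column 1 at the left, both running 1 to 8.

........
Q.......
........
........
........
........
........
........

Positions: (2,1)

8

Branch on row 1: col 3 → 1; col 4 → 2; col 5 → 3; col 6 → 1; col 7 → 1; col 8 → 0.
Sum: 1 + 2 + 3 + 1 + 1 + 0 = 8.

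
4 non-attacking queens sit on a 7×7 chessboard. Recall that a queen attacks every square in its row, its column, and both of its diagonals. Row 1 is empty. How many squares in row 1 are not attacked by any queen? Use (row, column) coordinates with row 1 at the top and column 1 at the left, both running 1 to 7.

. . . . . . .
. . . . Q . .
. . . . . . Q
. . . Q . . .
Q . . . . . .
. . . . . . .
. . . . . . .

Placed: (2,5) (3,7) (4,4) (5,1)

2

(2,5) attacks row 1 at column 5 and diagonals 4, 6.
(3,7) attacks row 1 at column 7 and diagonals 5.
(4,4) attacks row 1 at column 4 and diagonals 1, 7.
(5,1) attacks row 1 at column 1 and diagonals 5.
Attacked columns: {1, 4, 5, 6, 7}. Safe: {2, 3}.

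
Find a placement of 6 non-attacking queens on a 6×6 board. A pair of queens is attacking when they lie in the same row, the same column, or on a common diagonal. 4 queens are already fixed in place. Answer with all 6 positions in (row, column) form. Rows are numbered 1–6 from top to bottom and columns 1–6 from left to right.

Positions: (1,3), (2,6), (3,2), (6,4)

(1,3) (2,6) (3,2) (4,5) (5,1) (6,4)

Row 4: attacked by (1,3)→{3,6}; (2,6)→{4,6}; (3,2)→{1,2,3}; (6,4)→{2,4,6}. Safe: 5. Place at column 5.
Row 5: attacked by (1,3)→{3}; (2,6)→{3,6}; (3,2)→{2,4}; (4,5)→{4,5,6}; (6,4)→{3,4,5}. Safe: 1. Place at column 1.
Columns [3, 6, 2, 5, 1, 4], r−c [-2, -4, 1, -1, 4, 2], r+c [4, 8, 5, 9, 6, 10] are all distinct, so no two queens attack.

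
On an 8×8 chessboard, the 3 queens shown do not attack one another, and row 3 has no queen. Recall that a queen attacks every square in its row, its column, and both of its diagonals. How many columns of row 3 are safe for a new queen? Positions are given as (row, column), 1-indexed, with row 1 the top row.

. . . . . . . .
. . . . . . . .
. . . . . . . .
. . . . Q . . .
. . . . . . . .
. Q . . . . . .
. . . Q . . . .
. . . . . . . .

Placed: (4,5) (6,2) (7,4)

3

(4,5) attacks row 3 at column 5 and diagonals 4, 6.
(6,2) attacks row 3 at column 2 and diagonals 5.
(7,4) attacks row 3 at column 4 and diagonals 8.
Attacked columns: {2, 4, 5, 6, 8}. Safe: {1, 3, 7}.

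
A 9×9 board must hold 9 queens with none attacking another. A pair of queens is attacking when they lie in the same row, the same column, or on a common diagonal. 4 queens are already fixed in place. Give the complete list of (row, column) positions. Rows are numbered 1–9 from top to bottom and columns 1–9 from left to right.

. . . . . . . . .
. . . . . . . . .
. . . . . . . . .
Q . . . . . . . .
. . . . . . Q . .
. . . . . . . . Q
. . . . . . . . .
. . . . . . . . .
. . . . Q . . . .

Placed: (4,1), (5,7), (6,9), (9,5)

(1,8) (2,2) (3,4) (4,1) (5,7) (6,9) (7,6) (8,3) (9,5)

Row 1: attacked by (4,1)→{1,4}; (5,7)→{3,7}; (6,9)→{4,9}; (9,5)→{5}. Safe: 2, 6, 8. Place at column 8.
Row 2: attacked by (1,8)→{7,8,9}; (4,1)→{1,3}; (5,7)→{4,7}; (6,9)→{5,9}; (9,5)→{5}. Safe: 2, 6. Place at column 2.
Row 3: attacked by (1,8)→{6,8}; (2,2)→{1,2,3}; (4,1)→{1,2}; (5,7)→{5,7,9}; (6,9)→{6,9}; (9,5)→{5}. Safe: 4. Place at column 4.
Row 7: attacked by (1,8)→{2,8}; (2,2)→{2,7}; (3,4)→{4,8}; (4,1)→{1,4}; (5,7)→{5,7,9}; (6,9)→{8,9}; (9,5)→{3,5,7}. Safe: 6. Place at column 6.
Row 8: attacked by (1,8)→{1,8}; (2,2)→{2,8}; (3,4)→{4,9}; (4,1)→{1,5}; (5,7)→{4,7}; (6,9)→{7,9}; (7,6)→{5,6,7}; (9,5)→{4,5,6}. Safe: 3. Place at column 3.
Columns [8, 2, 4, 1, 7, 9, 6, 3, 5], r−c [-7, 0, -1, 3, -2, -3, 1, 5, 4], r+c [9, 4, 7, 5, 12, 15, 13, 11, 14] are all distinct, so no two queens attack.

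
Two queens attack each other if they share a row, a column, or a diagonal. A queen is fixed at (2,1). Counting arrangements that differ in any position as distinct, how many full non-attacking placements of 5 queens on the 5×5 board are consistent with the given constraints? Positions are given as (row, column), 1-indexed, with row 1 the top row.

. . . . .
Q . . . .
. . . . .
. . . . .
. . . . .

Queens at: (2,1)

2

Branch on row 1: col 3 → 1; col 4 → 1; col 5 → 0.
Sum: 1 + 1 + 0 = 2.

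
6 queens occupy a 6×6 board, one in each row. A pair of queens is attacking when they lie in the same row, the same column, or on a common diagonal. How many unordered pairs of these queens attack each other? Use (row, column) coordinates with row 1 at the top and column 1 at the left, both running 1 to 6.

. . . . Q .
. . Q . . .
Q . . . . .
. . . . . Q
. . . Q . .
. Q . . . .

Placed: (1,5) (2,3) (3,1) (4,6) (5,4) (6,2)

0

All columns are distinct and no two queens satisfy |Δrow| = |Δcol|, so no pair attacks.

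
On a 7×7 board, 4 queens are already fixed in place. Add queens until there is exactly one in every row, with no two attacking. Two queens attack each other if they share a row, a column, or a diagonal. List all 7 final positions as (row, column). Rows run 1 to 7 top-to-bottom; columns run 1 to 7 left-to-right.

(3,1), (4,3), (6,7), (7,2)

Row 1: attacked by (3,1)→{1,3}; (4,3)→{3,6}; (6,7)→{2,7}; (7,2)→{2}. Safe: 4, 5. Place at column 4.
Row 2: attacked by (1,4)→{3,4,5}; (3,1)→{1,2}; (4,3)→{1,3,5}; (6,7)→{3,7}; (7,2)→{2,7}. Safe: 6. Place at column 6.
Row 5: attacked by (1,4)→{4}; (2,6)→{3,6}; (3,1)→{1,3}; (4,3)→{2,3,4}; (6,7)→{6,7}; (7,2)→{2,4}. Safe: 5. Place at column 5.
Columns [4, 6, 1, 3, 5, 7, 2], r−c [-3, -4, 2, 1, 0, -1, 5], r+c [5, 8, 4, 7, 10, 13, 9] are all distinct, so no two queens attack.

(1,4) (2,6) (3,1) (4,3) (5,5) (6,7) (7,2)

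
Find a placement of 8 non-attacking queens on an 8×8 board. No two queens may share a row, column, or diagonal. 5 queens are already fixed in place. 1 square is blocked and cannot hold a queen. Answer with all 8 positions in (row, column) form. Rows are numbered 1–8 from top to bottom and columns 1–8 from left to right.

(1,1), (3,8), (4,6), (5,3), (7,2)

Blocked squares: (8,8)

Row 2: attacked by (1,1)→{1,2}; (3,8)→{7,8}; (4,6)→{4,6,8}; (5,3)→{3,6}; (7,2)→{2,7}. Safe: 5. Place at column 5.
Row 6: attacked by (1,1)→{1,6}; (2,5)→{1,5}; (3,8)→{5,8}; (4,6)→{4,6,8}; (5,3)→{2,3,4}; (7,2)→{1,2,3}. Safe: 7. Place at column 7.
Row 8: attacked by (1,1)→{1,8}; (2,5)→{5}; (3,8)→{3,8}; (4,6)→{2,6}; (5,3)→{3,6}; (6,7)→{5,7}; (7,2)→{1,2,3}. Blocked: 8. Safe: 4. Place at column 4.
Columns [1, 5, 8, 6, 3, 7, 2, 4], r−c [0, -3, -5, -2, 2, -1, 5, 4], r+c [2, 7, 11, 10, 8, 13, 9, 12] are all distinct, so no two queens attack.

(1,1) (2,5) (3,8) (4,6) (5,3) (6,7) (7,2) (8,4)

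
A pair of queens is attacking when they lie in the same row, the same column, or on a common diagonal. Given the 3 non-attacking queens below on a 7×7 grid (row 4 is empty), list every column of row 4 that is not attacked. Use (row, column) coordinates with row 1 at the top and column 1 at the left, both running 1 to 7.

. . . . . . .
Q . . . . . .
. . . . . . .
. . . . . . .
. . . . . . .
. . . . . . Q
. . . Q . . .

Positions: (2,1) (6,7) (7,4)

columns 2, 6

(2,1) attacks row 4 at column 1 and diagonals 3.
(6,7) attacks row 4 at column 7 and diagonals 5.
(7,4) attacks row 4 at column 4 and diagonals 1, 7.
Attacked columns: {1, 3, 4, 5, 7}. Safe: {2, 6}.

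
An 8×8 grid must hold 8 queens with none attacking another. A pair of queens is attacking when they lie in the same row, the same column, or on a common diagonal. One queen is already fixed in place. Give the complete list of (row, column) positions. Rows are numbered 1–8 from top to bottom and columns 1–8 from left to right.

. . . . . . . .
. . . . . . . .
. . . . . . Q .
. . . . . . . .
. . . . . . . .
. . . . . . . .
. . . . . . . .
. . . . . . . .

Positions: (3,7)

Row 1: attacked by (3,7)→{5,7}. Safe: 1, 2, 3, 4, 6, 8. Place at column 6.
Row 2: attacked by (1,6)→{5,6,7}; (3,7)→{6,7,8}. Safe: 1, 2, 3, 4. Place at column 2.
Row 4: attacked by (1,6)→{3,6}; (2,2)→{2,4}; (3,7)→{6,7,8}. Safe: 1, 5. Place at column 1.
Row 5: attacked by (1,6)→{2,6}; (2,2)→{2,5}; (3,7)→{5,7}; (4,1)→{1,2}. Safe: 3, 4, 8. Place at column 3.
Row 6: attacked by (1,6)→{1,6}; (2,2)→{2,6}; (3,7)→{4,7}; (4,1)→{1,3}; (5,3)→{2,3,4}. Safe: 5, 8. Place at column 5.
Row 7: attacked by (1,6)→{6}; (2,2)→{2,7}; (3,7)→{3,7}; (4,1)→{1,4}; (5,3)→{1,3,5}; (6,5)→{4,5,6}. Safe: 8. Place at column 8.
Row 8: attacked by (1,6)→{6}; (2,2)→{2,8}; (3,7)→{2,7}; (4,1)→{1,5}; (5,3)→{3,6}; (6,5)→{3,5,7}; (7,8)→{7,8}. Safe: 4. Place at column 4.
Columns [6, 2, 7, 1, 3, 5, 8, 4], r−c [-5, 0, -4, 3, 2, 1, -1, 4], r+c [7, 4, 10, 5, 8, 11, 15, 12] are all distinct, so no two queens attack.

(1,6) (2,2) (3,7) (4,1) (5,3) (6,5) (7,8) (8,4)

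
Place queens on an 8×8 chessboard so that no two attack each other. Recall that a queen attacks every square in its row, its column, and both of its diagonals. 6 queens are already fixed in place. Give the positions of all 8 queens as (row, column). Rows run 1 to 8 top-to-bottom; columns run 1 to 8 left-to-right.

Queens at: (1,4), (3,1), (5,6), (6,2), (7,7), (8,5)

Row 2: attacked by (1,4)→{3,4,5}; (3,1)→{1,2}; (5,6)→{3,6}; (6,2)→{2,6}; (7,7)→{2,7}; (8,5)→{5}. Safe: 8. Place at column 8.
Row 4: attacked by (1,4)→{1,4,7}; (2,8)→{6,8}; (3,1)→{1,2}; (5,6)→{5,6,7}; (6,2)→{2,4}; (7,7)→{4,7}; (8,5)→{1,5}. Safe: 3. Place at column 3.
Columns [4, 8, 1, 3, 6, 2, 7, 5], r−c [-3, -6, 2, 1, -1, 4, 0, 3], r+c [5, 10, 4, 7, 11, 8, 14, 13] are all distinct, so no two queens attack.

(1,4) (2,8) (3,1) (4,3) (5,6) (6,2) (7,7) (8,5)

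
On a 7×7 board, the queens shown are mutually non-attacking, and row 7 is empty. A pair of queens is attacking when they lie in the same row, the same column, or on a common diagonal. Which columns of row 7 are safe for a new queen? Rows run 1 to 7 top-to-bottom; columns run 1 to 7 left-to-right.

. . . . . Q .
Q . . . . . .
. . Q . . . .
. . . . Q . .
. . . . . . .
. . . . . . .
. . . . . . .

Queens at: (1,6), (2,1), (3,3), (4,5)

columns 4

(1,6) attacks row 7 at column 6.
(2,1) attacks row 7 at column 1 and diagonals 6.
(3,3) attacks row 7 at column 3 and diagonals 7.
(4,5) attacks row 7 at column 5 and diagonals 2.
Attacked columns: {1, 2, 3, 5, 6, 7}. Safe: {4}.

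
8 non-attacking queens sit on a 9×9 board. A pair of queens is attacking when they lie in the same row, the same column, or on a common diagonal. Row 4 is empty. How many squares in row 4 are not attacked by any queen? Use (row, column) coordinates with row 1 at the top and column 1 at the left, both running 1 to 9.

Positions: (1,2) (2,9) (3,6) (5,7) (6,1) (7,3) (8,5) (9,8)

(1,2) attacks row 4 at column 2 and diagonals 5.
(2,9) attacks row 4 at column 9 and diagonals 7.
(3,6) attacks row 4 at column 6 and diagonals 5, 7.
(5,7) attacks row 4 at column 7 and diagonals 6, 8.
(6,1) attacks row 4 at column 1 and diagonals 3.
(7,3) attacks row 4 at column 3 and diagonals 6.
(8,5) attacks row 4 at column 5 and diagonals 1, 9.
(9,8) attacks row 4 at column 8 and diagonals 3.
Attacked columns: {1, 2, 3, 5, 6, 7, 8, 9}. Safe: {4}.

1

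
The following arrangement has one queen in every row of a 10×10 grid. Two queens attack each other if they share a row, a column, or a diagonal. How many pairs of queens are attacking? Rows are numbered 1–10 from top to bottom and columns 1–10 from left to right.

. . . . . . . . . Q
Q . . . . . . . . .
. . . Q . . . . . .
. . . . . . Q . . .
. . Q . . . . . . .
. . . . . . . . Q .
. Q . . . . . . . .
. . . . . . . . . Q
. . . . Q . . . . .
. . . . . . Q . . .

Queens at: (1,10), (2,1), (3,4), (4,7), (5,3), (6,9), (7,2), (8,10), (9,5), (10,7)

Same column: (1,10)–(8,10) (column 10); (4,7)–(10,7) (column 7).
Same diagonal: (1,10)–(4,7) (|1−4| = |10−7| = 3); (4,7)–(6,9) (|4−6| = |7−9| = 2).
Total attacking pairs: 4.

4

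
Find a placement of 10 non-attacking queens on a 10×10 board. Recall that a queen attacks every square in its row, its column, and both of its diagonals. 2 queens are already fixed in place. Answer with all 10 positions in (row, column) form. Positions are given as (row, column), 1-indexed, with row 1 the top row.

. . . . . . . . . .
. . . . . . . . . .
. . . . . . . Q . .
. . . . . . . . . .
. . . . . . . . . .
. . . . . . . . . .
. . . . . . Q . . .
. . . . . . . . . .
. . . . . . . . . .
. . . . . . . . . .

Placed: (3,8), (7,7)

Row 1: attacked by (3,8)→{6,8,10}; (7,7)→{1,7}. Safe: 2, 3, 4, 5, 9. Place at column 4.
Row 2: attacked by (1,4)→{3,4,5}; (3,8)→{7,8,9}; (7,7)→{2,7}. Safe: 1, 6, 10. Place at column 10.
Row 4: attacked by (1,4)→{1,4,7}; (2,10)→{8,10}; (3,8)→{7,8,9}; (7,7)→{4,7,10}. Safe: 2, 3, 5, 6. Place at column 5.
Row 5: attacked by (1,4)→{4,8}; (2,10)→{7,10}; (3,8)→{6,8,10}; (4,5)→{4,5,6}; (7,7)→{5,7,9}. Safe: 1, 2, 3. Place at column 3.
Row 6: attacked by (1,4)→{4,9}; (2,10)→{6,10}; (3,8)→{5,8}; (4,5)→{3,5,7}; (5,3)→{2,3,4}; (7,7)→{6,7,8}. Safe: 1. Place at column 1.
Row 8: attacked by (1,4)→{4}; (2,10)→{4,10}; (3,8)→{3,8}; (4,5)→{1,5,9}; (5,3)→{3,6}; (6,1)→{1,3}; (7,7)→{6,7,8}. Safe: 2. Place at column 2.
Row 9: attacked by (1,4)→{4}; (2,10)→{3,10}; (3,8)→{2,8}; (4,5)→{5,10}; (5,3)→{3,7}; (6,1)→{1,4}; (7,7)→{5,7,9}; (8,2)→{1,2,3}. Safe: 6. Place at column 6.
Row 10: attacked by (1,4)→{4}; (2,10)→{2,10}; (3,8)→{1,8}; (4,5)→{5}; (5,3)→{3,8}; (6,1)→{1,5}; (7,7)→{4,7,10}; (8,2)→{2,4}; (9,6)→{5,6,7}. Safe: 9. Place at column 9.
Columns [4, 10, 8, 5, 3, 1, 7, 2, 6, 9], r−c [-3, -8, -5, -1, 2, 5, 0, 6, 3, 1], r+c [5, 12, 11, 9, 8, 7, 14, 10, 15, 19] are all distinct, so no two queens attack.

(1,4) (2,10) (3,8) (4,5) (5,3) (6,1) (7,7) (8,2) (9,6) (10,9)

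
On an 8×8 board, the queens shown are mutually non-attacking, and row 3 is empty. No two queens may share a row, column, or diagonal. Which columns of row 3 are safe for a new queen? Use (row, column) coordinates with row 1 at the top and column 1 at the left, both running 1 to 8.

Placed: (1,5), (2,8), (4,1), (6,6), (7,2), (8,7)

(1,5) attacks row 3 at column 5 and diagonals 3, 7.
(2,8) attacks row 3 at column 8 and diagonals 7.
(4,1) attacks row 3 at column 1 and diagonals 2.
(6,6) attacks row 3 at column 6 and diagonals 3.
(7,2) attacks row 3 at column 2 and diagonals 6.
(8,7) attacks row 3 at column 7 and diagonals 2.
Attacked columns: {1, 2, 3, 5, 6, 7, 8}. Safe: {4}.

columns 4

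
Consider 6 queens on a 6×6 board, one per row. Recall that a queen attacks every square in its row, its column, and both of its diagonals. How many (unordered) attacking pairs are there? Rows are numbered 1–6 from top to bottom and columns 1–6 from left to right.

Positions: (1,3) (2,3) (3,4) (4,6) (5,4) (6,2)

Same column: (1,3)–(2,3) (column 3); (3,4)–(5,4) (column 4).
Same diagonal: (1,3)–(4,6) (|1−4| = |3−6| = 3); (2,3)–(3,4) (|2−3| = |3−4| = 1).
Total attacking pairs: 4.

4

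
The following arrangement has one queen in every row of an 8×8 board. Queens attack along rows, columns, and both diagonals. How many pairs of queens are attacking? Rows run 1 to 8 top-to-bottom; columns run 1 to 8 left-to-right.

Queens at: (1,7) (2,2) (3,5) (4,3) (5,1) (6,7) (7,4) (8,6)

2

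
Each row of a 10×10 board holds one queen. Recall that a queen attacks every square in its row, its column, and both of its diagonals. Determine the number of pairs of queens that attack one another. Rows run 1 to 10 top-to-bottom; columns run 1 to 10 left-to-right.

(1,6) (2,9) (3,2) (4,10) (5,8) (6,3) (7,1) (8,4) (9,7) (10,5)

0

All columns are distinct and no two queens satisfy |Δrow| = |Δcol|, so no pair attacks.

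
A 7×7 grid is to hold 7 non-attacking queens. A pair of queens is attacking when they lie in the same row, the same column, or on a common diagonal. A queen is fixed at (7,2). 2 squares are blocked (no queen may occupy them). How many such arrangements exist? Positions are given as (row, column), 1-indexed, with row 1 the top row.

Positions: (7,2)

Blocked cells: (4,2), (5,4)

7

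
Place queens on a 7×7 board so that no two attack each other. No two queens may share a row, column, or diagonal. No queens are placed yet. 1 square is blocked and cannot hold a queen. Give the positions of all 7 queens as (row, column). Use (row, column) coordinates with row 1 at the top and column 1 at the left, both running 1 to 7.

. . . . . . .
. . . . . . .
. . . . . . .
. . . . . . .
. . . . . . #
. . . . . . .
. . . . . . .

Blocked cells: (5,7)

(1,7) (2,3) (3,6) (4,2) (5,5) (6,1) (7,4)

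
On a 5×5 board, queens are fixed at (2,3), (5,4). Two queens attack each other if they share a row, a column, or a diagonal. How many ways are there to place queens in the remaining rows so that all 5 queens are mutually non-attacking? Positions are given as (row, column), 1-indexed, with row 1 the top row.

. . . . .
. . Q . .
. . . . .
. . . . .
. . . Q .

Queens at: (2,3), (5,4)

1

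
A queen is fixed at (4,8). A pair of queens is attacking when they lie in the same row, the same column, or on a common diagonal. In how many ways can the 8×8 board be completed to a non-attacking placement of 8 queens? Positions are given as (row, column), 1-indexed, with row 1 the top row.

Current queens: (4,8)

Branch on row 1: col 1 → 1; col 2 → 2; col 3 → 4; col 4 → 5; col 6 → 4; col 7 → 2.
Sum: 1 + 2 + 4 + 5 + 4 + 2 = 18.

18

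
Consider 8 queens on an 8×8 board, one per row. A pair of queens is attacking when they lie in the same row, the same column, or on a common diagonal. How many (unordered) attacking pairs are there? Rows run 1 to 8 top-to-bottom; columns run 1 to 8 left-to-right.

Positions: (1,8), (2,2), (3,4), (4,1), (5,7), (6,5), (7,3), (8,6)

0

All columns are distinct and no two queens satisfy |Δrow| = |Δcol|, so no pair attacks.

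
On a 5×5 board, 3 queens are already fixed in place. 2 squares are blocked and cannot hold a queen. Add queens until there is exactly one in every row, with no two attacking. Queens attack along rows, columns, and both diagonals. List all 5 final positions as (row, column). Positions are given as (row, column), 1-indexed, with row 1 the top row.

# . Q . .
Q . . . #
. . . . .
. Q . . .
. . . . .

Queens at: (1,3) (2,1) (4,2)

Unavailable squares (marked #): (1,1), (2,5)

(1,3) (2,1) (3,4) (4,2) (5,5)

Row 3: attacked by (1,3)→{1,3,5}; (2,1)→{1,2}; (4,2)→{1,2,3}. Safe: 4. Place at column 4.
Row 5: attacked by (1,3)→{3}; (2,1)→{1,4}; (3,4)→{2,4}; (4,2)→{1,2,3}. Safe: 5. Place at column 5.
Columns [3, 1, 4, 2, 5], r−c [-2, 1, -1, 2, 0], r+c [4, 3, 7, 6, 10] are all distinct, so no two queens attack.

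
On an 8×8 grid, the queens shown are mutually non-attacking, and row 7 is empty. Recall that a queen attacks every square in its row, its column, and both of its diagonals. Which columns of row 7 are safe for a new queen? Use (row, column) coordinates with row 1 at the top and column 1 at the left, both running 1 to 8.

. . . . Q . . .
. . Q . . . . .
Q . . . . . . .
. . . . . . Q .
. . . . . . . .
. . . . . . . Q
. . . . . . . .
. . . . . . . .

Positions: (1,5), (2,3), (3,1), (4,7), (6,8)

(1,5) attacks row 7 at column 5.
(2,3) attacks row 7 at column 3 and diagonals 8.
(3,1) attacks row 7 at column 1 and diagonals 5.
(4,7) attacks row 7 at column 7 and diagonals 4.
(6,8) attacks row 7 at column 8 and diagonals 7.
Attacked columns: {1, 3, 4, 5, 7, 8}. Safe: {2, 6}.

columns 2, 6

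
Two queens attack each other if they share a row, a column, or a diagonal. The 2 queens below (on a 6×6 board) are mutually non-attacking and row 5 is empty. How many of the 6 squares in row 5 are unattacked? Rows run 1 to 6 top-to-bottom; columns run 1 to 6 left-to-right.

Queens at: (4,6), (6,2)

(4,6) attacks row 5 at column 6 and diagonals 5.
(6,2) attacks row 5 at column 2 and diagonals 1, 3.
Attacked columns: {1, 2, 3, 5, 6}. Safe: {4}.

1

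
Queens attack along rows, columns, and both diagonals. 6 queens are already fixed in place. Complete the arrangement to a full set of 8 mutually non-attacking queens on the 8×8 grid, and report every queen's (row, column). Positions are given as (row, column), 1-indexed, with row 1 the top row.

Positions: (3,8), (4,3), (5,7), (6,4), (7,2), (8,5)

Row 1: attacked by (3,8)→{6,8}; (4,3)→{3,6}; (5,7)→{3,7}; (6,4)→{4}; (7,2)→{2,8}; (8,5)→{5}. Safe: 1. Place at column 1.
Row 2: attacked by (1,1)→{1,2}; (3,8)→{7,8}; (4,3)→{1,3,5}; (5,7)→{4,7}; (6,4)→{4,8}; (7,2)→{2,7}; (8,5)→{5}. Safe: 6. Place at column 6.
Columns [1, 6, 8, 3, 7, 4, 2, 5], r−c [0, -4, -5, 1, -2, 2, 5, 3], r+c [2, 8, 11, 7, 12, 10, 9, 13] are all distinct, so no two queens attack.

(1,1) (2,6) (3,8) (4,3) (5,7) (6,4) (7,2) (8,5)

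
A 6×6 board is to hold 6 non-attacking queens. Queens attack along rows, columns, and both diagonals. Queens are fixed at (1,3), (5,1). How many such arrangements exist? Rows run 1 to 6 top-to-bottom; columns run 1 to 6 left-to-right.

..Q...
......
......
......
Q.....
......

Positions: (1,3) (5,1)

1

Branch on row 2: col 5 → 0; col 6 → 1.
Sum: 0 + 1 = 1.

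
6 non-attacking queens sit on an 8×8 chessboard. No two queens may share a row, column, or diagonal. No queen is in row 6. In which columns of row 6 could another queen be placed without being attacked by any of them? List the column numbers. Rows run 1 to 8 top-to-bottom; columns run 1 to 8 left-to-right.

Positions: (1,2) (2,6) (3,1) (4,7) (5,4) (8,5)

(1,2) attacks row 6 at column 2 and diagonals 7.
(2,6) attacks row 6 at column 6 and diagonals 2.
(3,1) attacks row 6 at column 1 and diagonals 4.
(4,7) attacks row 6 at column 7 and diagonals 5.
(5,4) attacks row 6 at column 4 and diagonals 3, 5.
(8,5) attacks row 6 at column 5 and diagonals 3, 7.
Attacked columns: {1, 2, 3, 4, 5, 6, 7}. Safe: {8}.

columns 8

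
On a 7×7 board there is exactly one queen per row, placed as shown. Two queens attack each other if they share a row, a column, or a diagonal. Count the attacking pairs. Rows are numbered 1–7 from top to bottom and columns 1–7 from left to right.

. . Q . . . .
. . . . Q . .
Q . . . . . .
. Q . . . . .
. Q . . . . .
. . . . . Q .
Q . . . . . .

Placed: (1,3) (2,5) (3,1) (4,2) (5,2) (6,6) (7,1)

Same column: (3,1)–(7,1) (column 1); (4,2)–(5,2) (column 2).
Same diagonal: (1,3)–(3,1) (|1−3| = |3−1| = 2); (2,5)–(5,2) (|2−5| = |5−2| = 3); (3,1)–(4,2) (|3−4| = |1−2| = 1).
Total attacking pairs: 5.

5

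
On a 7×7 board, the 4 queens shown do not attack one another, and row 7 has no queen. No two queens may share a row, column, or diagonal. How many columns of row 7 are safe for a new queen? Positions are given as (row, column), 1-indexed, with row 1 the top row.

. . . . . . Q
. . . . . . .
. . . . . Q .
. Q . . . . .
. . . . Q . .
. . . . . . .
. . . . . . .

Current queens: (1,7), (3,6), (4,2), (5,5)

1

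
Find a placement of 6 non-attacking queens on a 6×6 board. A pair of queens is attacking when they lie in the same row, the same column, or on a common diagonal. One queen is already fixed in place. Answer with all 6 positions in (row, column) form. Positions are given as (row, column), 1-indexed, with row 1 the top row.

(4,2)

(1,4) (2,1) (3,5) (4,2) (5,6) (6,3)

Row 1: attacked by (4,2)→{2,5}. Safe: 1, 3, 4, 6. Place at column 4.
Row 2: attacked by (1,4)→{3,4,5}; (4,2)→{2,4}. Safe: 1, 6. Place at column 1.
Row 3: attacked by (1,4)→{2,4,6}; (2,1)→{1,2}; (4,2)→{1,2,3}. Safe: 5. Place at column 5.
Row 5: attacked by (1,4)→{4}; (2,1)→{1,4}; (3,5)→{3,5}; (4,2)→{1,2,3}. Safe: 6. Place at column 6.
Row 6: attacked by (1,4)→{4}; (2,1)→{1,5}; (3,5)→{2,5}; (4,2)→{2,4}; (5,6)→{5,6}. Safe: 3. Place at column 3.
Columns [4, 1, 5, 2, 6, 3], r−c [-3, 1, -2, 2, -1, 3], r+c [5, 3, 8, 6, 11, 9] are all distinct, so no two queens attack.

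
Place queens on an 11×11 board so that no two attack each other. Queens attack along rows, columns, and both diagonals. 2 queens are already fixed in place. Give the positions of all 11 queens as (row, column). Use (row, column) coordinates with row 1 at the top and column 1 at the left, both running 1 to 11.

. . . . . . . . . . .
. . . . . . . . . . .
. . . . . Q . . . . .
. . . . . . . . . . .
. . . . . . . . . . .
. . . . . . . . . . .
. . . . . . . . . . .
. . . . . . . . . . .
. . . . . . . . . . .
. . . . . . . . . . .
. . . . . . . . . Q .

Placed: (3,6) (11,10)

Row 1: attacked by (3,6)→{4,6,8}; (11,10)→{10}. Safe: 1, 2, 3, 5, 7, 9, 11. Place at column 1.
Row 2: attacked by (1,1)→{1,2}; (3,6)→{5,6,7}; (11,10)→{1,10}. Safe: 3, 4, 8, 9, 11. Place at column 3.
Row 4: attacked by (1,1)→{1,4}; (2,3)→{1,3,5}; (3,6)→{5,6,7}; (11,10)→{3,10}. Safe: 2, 8, 9, 11. Place at column 9.
Row 5: attacked by (1,1)→{1,5}; (2,3)→{3,6}; (3,6)→{4,6,8}; (4,9)→{8,9,10}; (11,10)→{4,10}. Safe: 2, 7, 11. Place at column 2.
Row 6: attacked by (1,1)→{1,6}; (2,3)→{3,7}; (3,6)→{3,6,9}; (4,9)→{7,9,11}; (5,2)→{1,2,3}; (11,10)→{5,10}. Safe: 4, 8. Place at column 8.
Row 7: attacked by (1,1)→{1,7}; (2,3)→{3,8}; (3,6)→{2,6,10}; (4,9)→{6,9}; (5,2)→{2,4}; (6,8)→{7,8,9}; (11,10)→{6,10}. Safe: 5, 11. Place at column 11.
Row 8: attacked by (1,1)→{1,8}; (2,3)→{3,9}; (3,6)→{1,6,11}; (4,9)→{5,9}; (5,2)→{2,5}; (6,8)→{6,8,10}; (7,11)→{10,11}; (11,10)→{7,10}. Safe: 4. Place at column 4.
Row 9: attacked by (1,1)→{1,9}; (2,3)→{3,10}; (3,6)→{6}; (4,9)→{4,9}; (5,2)→{2,6}; (6,8)→{5,8,11}; (7,11)→{9,11}; (8,4)→{3,4,5}; (11,10)→{8,10}. Safe: 7. Place at column 7.
Row 10: attacked by (1,1)→{1,10}; (2,3)→{3,11}; (3,6)→{6}; (4,9)→{3,9}; (5,2)→{2,7}; (6,8)→{4,8}; (7,11)→{8,11}; (8,4)→{2,4,6}; (9,7)→{6,7,8}; (11,10)→{9,10,11}. Safe: 5. Place at column 5.
Columns [1, 3, 6, 9, 2, 8, 11, 4, 7, 5, 10], r−c [0, -1, -3, -5, 3, -2, -4, 4, 2, 5, 1], r+c [2, 5, 9, 13, 7, 14, 18, 12, 16, 15, 21] are all distinct, so no two queens attack.

(1,1) (2,3) (3,6) (4,9) (5,2) (6,8) (7,11) (8,4) (9,7) (10,5) (11,10)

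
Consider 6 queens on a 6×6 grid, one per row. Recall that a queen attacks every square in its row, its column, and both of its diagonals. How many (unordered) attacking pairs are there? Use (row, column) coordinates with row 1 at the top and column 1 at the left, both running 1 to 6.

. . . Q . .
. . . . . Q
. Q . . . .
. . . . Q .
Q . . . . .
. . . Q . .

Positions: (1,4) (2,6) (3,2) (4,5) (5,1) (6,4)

Same column: (1,4)–(6,4) (column 4).
Same diagonal: (1,4)–(3,2) (|1−3| = |4−2| = 2).
Total attacking pairs: 2.

2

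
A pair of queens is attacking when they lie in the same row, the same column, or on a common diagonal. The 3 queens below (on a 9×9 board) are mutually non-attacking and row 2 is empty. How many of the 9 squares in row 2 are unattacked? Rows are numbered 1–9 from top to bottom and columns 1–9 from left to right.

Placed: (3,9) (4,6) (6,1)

(3,9) attacks row 2 at column 9 and diagonals 8.
(4,6) attacks row 2 at column 6 and diagonals 4, 8.
(6,1) attacks row 2 at column 1 and diagonals 5.
Attacked columns: {1, 4, 5, 6, 8, 9}. Safe: {2, 3, 7}.

3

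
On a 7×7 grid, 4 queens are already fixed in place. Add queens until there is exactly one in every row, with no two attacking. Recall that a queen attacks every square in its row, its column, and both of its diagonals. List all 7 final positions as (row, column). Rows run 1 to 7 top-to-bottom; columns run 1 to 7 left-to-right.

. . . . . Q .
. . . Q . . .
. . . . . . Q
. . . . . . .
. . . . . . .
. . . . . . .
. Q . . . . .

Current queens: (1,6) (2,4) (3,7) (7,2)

(1,6) (2,4) (3,7) (4,1) (5,3) (6,5) (7,2)

Row 4: attacked by (1,6)→{3,6}; (2,4)→{2,4,6}; (3,7)→{6,7}; (7,2)→{2,5}. Safe: 1. Place at column 1.
Row 5: attacked by (1,6)→{2,6}; (2,4)→{1,4,7}; (3,7)→{5,7}; (4,1)→{1,2}; (7,2)→{2,4}. Safe: 3. Place at column 3.
Row 6: attacked by (1,6)→{1,6}; (2,4)→{4}; (3,7)→{4,7}; (4,1)→{1,3}; (5,3)→{2,3,4}; (7,2)→{1,2,3}. Safe: 5. Place at column 5.
Columns [6, 4, 7, 1, 3, 5, 2], r−c [-5, -2, -4, 3, 2, 1, 5], r+c [7, 6, 10, 5, 8, 11, 9] are all distinct, so no two queens attack.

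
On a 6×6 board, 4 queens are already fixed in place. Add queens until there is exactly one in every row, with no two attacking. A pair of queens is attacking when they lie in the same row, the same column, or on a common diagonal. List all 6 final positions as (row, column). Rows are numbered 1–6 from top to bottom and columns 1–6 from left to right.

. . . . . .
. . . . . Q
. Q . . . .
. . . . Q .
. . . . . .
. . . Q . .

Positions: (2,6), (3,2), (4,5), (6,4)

(1,3) (2,6) (3,2) (4,5) (5,1) (6,4)

Row 1: attacked by (2,6)→{5,6}; (3,2)→{2,4}; (4,5)→{2,5}; (6,4)→{4}. Safe: 1, 3. Place at column 3.
Row 5: attacked by (1,3)→{3}; (2,6)→{3,6}; (3,2)→{2,4}; (4,5)→{4,5,6}; (6,4)→{3,4,5}. Safe: 1. Place at column 1.
Columns [3, 6, 2, 5, 1, 4], r−c [-2, -4, 1, -1, 4, 2], r+c [4, 8, 5, 9, 6, 10] are all distinct, so no two queens attack.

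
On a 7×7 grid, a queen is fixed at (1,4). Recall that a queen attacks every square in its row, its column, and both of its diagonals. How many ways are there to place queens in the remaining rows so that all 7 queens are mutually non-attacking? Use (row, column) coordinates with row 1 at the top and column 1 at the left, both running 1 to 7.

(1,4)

Branch on row 2: col 1 → 2; col 2 → 1; col 6 → 1; col 7 → 2.
Sum: 2 + 1 + 1 + 2 = 6.

6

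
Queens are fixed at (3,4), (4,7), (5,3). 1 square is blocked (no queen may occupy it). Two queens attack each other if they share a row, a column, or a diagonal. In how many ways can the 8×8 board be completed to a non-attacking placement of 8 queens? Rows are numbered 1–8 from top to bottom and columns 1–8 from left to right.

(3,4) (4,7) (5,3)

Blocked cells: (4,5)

Branch on row 1: col 1 → 0; col 5 → 1; col 8 → 0.
Sum: 0 + 1 + 0 = 1.

1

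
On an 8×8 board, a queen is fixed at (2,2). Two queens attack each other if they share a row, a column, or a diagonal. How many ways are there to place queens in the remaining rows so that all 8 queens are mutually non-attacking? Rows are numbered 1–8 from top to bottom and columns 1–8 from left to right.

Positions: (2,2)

16

Branch on row 1: col 4 → 6; col 5 → 4; col 6 → 2; col 7 → 2; col 8 → 2.
Sum: 6 + 4 + 2 + 2 + 2 = 16.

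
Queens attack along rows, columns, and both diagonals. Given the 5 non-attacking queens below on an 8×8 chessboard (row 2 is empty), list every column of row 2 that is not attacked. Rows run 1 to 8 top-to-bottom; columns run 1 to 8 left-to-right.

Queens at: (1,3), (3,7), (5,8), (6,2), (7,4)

(1,3) attacks row 2 at column 3 and diagonals 2, 4.
(3,7) attacks row 2 at column 7 and diagonals 6, 8.
(5,8) attacks row 2 at column 8 and diagonals 5.
(6,2) attacks row 2 at column 2 and diagonals 6.
(7,4) attacks row 2 at column 4.
Attacked columns: {2, 3, 4, 5, 6, 7, 8}. Safe: {1}.

columns 1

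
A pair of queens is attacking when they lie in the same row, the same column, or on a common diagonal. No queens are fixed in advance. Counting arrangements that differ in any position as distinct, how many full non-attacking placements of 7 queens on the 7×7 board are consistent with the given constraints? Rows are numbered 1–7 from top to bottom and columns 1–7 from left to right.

Branch on row 1: col 1 → 4; col 2 → 7; col 3 → 6; col 4 → 6; col 5 → 6; col 6 → 7; col 7 → 4.
Sum: 4 + 7 + 6 + 6 + 6 + 7 + 4 = 40.
(This is the classic 7-queens count.)

40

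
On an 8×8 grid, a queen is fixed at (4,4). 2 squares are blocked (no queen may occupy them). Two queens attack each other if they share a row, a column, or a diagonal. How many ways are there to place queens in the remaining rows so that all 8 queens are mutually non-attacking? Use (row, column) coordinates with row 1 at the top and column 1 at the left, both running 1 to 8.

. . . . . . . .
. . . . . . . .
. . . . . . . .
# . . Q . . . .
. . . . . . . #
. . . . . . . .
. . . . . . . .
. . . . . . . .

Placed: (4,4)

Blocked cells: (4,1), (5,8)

7

Branch on row 1: col 2 → 1; col 3 → 1; col 5 → 3; col 6 → 2; col 8 → 0.
Sum: 1 + 1 + 3 + 2 + 0 = 7.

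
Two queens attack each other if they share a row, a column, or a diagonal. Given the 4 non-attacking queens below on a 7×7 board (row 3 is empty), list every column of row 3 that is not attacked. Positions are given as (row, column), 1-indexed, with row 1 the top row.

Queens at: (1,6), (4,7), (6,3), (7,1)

columns 2

(1,6) attacks row 3 at column 6 and diagonals 4.
(4,7) attacks row 3 at column 7 and diagonals 6.
(6,3) attacks row 3 at column 3 and diagonals 6.
(7,1) attacks row 3 at column 1 and diagonals 5.
Attacked columns: {1, 3, 4, 5, 6, 7}. Safe: {2}.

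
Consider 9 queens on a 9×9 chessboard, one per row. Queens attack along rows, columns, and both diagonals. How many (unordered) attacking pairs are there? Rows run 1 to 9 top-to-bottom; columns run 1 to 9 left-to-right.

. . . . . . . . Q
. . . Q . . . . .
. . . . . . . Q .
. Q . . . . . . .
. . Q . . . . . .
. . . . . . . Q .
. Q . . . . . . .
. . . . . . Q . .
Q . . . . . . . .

Same column: (3,8)–(6,8) (column 8); (4,2)–(7,2) (column 2).
Same diagonal: (1,9)–(9,1) (|1−9| = |9−1| = 8); (2,4)–(4,2) (|2−4| = |4−2| = 2); (2,4)–(6,8) (|2−6| = |4−8| = 4); (4,2)–(5,3) (|4−5| = |2−3| = 1).
Total attacking pairs: 6.

6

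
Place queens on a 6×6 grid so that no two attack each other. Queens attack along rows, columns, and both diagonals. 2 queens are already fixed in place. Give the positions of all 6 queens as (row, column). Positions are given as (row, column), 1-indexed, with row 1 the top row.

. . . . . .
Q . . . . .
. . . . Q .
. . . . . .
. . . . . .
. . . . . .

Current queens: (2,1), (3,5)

(1,4) (2,1) (3,5) (4,2) (5,6) (6,3)

Row 1: attacked by (2,1)→{1,2}; (3,5)→{3,5}. Safe: 4, 6. Place at column 4.
Row 4: attacked by (1,4)→{1,4}; (2,1)→{1,3}; (3,5)→{4,5,6}. Safe: 2. Place at column 2.
Row 5: attacked by (1,4)→{4}; (2,1)→{1,4}; (3,5)→{3,5}; (4,2)→{1,2,3}. Safe: 6. Place at column 6.
Row 6: attacked by (1,4)→{4}; (2,1)→{1,5}; (3,5)→{2,5}; (4,2)→{2,4}; (5,6)→{5,6}. Safe: 3. Place at column 3.
Columns [4, 1, 5, 2, 6, 3], r−c [-3, 1, -2, 2, -1, 3], r+c [5, 3, 8, 6, 11, 9] are all distinct, so no two queens attack.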